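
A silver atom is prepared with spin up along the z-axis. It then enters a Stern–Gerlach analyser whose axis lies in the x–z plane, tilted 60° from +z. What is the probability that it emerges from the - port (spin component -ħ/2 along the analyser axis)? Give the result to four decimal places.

For spin-½, the probability of finding spin-up along an axis at angle θ to the initial spin direction is cos²(θ/2); spin-down is sin²(θ/2).
θ = 60°, so P = sin²(30°) ≈ 0.2500.

0.2500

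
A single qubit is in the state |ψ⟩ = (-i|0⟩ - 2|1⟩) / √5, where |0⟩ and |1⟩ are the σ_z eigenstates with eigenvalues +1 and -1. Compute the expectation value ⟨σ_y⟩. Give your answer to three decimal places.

-0.800

⟨σ_y⟩ = 2 Im(a* b)/(|a|²+|b|²) with a = -i, b = -2.
a* b = -2i, so ⟨σ_y⟩ = -4/5.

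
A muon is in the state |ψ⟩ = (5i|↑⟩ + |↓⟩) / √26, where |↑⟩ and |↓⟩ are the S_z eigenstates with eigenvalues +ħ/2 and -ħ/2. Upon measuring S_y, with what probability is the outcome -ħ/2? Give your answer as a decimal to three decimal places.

0.692

|-y⟩ = (|↑⟩ - i|↓⟩)/√2, so ⟨-y|ψ⟩ = (6i) / (√2·√26).
P = |6i|² / 52 = 36/52.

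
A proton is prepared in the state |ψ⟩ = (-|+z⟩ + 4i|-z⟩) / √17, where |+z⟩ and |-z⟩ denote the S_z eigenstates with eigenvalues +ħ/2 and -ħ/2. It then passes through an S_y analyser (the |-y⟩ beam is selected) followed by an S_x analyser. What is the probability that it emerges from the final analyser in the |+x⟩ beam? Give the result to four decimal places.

0.3676

First analyser (S_y): P(|-y⟩) = |⟨-y|ψ⟩|² = 25/34.
After stage 1 the state is |-y⟩; P(|+x⟩) = |⟨+x|-y⟩|² = 1/2.
Joint probability = 25/34 × 1/2 = 0.3676.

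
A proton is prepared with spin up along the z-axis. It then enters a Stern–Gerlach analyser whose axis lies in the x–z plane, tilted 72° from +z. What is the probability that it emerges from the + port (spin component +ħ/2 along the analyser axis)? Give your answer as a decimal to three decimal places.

0.655

For spin-½, the probability of finding spin-up along an axis at angle θ to the initial spin direction is cos²(θ/2); spin-down is sin²(θ/2).
θ = 72°, so P = cos²(36°) ≈ 0.655.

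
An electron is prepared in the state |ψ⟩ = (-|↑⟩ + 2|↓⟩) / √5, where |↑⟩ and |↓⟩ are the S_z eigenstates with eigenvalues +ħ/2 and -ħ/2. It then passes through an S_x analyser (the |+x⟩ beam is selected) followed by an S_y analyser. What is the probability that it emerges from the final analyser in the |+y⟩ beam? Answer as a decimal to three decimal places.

0.050

First analyser (S_x): P(|+x⟩) = |⟨+x|ψ⟩|² = 1/10.
After stage 1 the state is |+x⟩; P(|+y⟩) = |⟨+y|+x⟩|² = 1/2.
Joint probability = 1/10 × 1/2 = 0.050.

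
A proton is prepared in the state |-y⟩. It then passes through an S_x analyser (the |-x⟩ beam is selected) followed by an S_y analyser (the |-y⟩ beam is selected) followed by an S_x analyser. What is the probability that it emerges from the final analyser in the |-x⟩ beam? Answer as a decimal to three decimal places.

First analyser (S_x): from |-y⟩, P(|-x⟩) = 1/2.
After stage 1 the state is |-x⟩; P(|-y⟩) = |⟨-y|-x⟩|² = 1/2.
After stage 2 the state is |-y⟩; P(|-x⟩) = |⟨-x|-y⟩|² = 1/2.
Joint probability = 1/2 × 1/2 × 1/2 = 0.125.

0.125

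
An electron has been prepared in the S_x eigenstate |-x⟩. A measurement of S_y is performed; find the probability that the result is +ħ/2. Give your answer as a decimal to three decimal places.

0.500

In the S_z basis, |-x⟩ = (|+z⟩ - |-z⟩)/√2 and |+y⟩ = (|+z⟩ + i|-z⟩)/√2.
|⟨+y|-x⟩|² = 1/2.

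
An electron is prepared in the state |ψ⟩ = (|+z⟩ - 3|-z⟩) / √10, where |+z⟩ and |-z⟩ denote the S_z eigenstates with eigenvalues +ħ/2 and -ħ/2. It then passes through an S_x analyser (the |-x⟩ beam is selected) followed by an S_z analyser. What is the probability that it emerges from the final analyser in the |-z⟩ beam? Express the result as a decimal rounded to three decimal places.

First analyser (S_x): P(|-x⟩) = |⟨-x|ψ⟩|² = 16/20.
After stage 1 the state is |-x⟩; P(|-z⟩) = |⟨-z|-x⟩|² = 1/2.
Joint probability = 16/20 × 1/2 = 0.400.

0.400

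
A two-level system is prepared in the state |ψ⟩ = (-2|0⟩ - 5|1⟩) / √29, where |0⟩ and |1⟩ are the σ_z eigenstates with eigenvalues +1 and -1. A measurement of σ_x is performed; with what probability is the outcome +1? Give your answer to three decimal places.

|+x⟩ = (|0⟩ + |1⟩)/√2, so ⟨+x|ψ⟩ = (-7) / (√2·√29).
P = |-7|² / 58 = 49/58.

0.845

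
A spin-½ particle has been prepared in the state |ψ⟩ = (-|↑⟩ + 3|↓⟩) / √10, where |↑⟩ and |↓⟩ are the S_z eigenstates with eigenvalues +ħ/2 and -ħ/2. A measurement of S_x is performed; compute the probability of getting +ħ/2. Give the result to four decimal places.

|+x⟩ = (|↑⟩ + |↓⟩)/√2, so ⟨+x|ψ⟩ = (2) / (√2·√10).
P = |2|² / 20 = 4/20.

0.2000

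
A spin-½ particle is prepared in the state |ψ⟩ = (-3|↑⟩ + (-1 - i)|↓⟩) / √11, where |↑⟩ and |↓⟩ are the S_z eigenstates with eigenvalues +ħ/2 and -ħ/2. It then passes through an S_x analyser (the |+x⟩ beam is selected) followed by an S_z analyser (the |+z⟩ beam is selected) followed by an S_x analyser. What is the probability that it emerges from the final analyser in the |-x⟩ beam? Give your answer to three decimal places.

0.193

First analyser (S_x): P(|+x⟩) = |⟨+x|ψ⟩|² = 17/22.
After stage 1 the state is |+x⟩; P(|+z⟩) = |⟨+z|+x⟩|² = 1/2.
After stage 2 the state is |+z⟩; P(|-x⟩) = |⟨-x|+z⟩|² = 1/2.
Joint probability = 17/22 × 1/2 × 1/2 = 0.193.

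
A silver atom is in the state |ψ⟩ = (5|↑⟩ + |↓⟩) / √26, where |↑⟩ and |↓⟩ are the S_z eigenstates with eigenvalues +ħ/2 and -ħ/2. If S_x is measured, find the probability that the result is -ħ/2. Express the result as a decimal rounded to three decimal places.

|-x⟩ = (|↑⟩ - |↓⟩)/√2, so ⟨-x|ψ⟩ = (4) / (√2·√26).
P = |4|² / 52 = 16/52.

0.308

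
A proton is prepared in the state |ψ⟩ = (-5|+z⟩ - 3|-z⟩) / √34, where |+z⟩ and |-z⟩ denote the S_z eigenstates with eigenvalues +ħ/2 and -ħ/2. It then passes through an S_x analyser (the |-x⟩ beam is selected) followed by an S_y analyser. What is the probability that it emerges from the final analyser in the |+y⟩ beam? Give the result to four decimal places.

0.0294

First analyser (S_x): P(|-x⟩) = |⟨-x|ψ⟩|² = 4/68.
After stage 1 the state is |-x⟩; P(|+y⟩) = |⟨+y|-x⟩|² = 1/2.
Joint probability = 4/68 × 1/2 = 0.0294.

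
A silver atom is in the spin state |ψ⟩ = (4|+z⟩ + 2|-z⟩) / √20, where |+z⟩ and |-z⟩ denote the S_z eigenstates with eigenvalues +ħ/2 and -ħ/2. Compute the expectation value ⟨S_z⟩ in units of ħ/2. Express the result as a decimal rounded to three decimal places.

0.600

⟨σ_z⟩ = |a|² - |b|² divided by |a|²+|b|², with a, b the |+z⟩, |-z⟩ amplitudes.
= (16 - 4)/20 = 12/20.
⟨S_z⟩ = (ħ/2)·⟨σ_z⟩.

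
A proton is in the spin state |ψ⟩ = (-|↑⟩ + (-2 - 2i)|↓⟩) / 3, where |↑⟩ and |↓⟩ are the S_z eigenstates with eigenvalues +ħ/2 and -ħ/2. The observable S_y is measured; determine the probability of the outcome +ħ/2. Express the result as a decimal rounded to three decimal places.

|+y⟩ = (|↑⟩ + i|↓⟩)/√2, so ⟨+y|ψ⟩ = (-3 + 2i) / (√2·3).
P = |-3 + 2i|² / 18 = 13/18.

0.722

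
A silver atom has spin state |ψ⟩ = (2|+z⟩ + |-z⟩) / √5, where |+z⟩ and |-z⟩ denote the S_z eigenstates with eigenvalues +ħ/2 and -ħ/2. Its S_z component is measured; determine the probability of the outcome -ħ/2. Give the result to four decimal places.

0.2000

The -ħ/2 outcome corresponds to |-z⟩. Its amplitude in |ψ⟩ is 1/√5.
P = |1|² / 5 = 1/5.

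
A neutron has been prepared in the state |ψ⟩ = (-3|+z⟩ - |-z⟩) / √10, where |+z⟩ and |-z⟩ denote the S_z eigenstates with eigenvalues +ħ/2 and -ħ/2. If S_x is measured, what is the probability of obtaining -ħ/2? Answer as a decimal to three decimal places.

0.200

|-x⟩ = (|+z⟩ - |-z⟩)/√2, so ⟨-x|ψ⟩ = (-2) / (√2·√10).
P = |-2|² / 20 = 4/20.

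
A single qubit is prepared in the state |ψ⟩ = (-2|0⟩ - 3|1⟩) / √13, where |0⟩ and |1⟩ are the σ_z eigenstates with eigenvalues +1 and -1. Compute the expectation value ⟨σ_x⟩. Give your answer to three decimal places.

⟨σ_x⟩ = 2 Re(a* b)/(|a|²+|b|²) with a = -2, b = -3.
a* b = 6, so ⟨σ_x⟩ = 12/13.

0.923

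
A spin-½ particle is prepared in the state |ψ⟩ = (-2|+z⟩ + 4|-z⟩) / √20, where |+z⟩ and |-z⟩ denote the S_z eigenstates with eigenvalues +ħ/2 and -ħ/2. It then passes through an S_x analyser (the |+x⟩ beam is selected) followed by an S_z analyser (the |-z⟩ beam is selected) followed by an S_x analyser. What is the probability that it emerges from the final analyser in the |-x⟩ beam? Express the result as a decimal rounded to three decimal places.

0.025

First analyser (S_x): P(|+x⟩) = |⟨+x|ψ⟩|² = 4/40.
After stage 1 the state is |+x⟩; P(|-z⟩) = |⟨-z|+x⟩|² = 1/2.
After stage 2 the state is |-z⟩; P(|-x⟩) = |⟨-x|-z⟩|² = 1/2.
Joint probability = 4/40 × 1/2 × 1/2 = 0.025.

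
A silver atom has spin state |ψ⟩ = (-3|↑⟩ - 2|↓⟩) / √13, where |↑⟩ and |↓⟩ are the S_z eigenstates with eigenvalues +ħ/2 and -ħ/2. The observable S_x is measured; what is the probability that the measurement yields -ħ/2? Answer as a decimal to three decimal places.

0.038

|-x⟩ = (|↑⟩ - |↓⟩)/√2, so ⟨-x|ψ⟩ = (-1) / (√2·√13).
P = |-1|² / 26 = 1/26.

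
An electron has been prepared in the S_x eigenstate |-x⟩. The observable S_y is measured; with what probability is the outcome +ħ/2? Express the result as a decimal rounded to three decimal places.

In the S_z basis, |-x⟩ = (|+z⟩ - |-z⟩)/√2 and |+y⟩ = (|+z⟩ + i|-z⟩)/√2.
|⟨+y|-x⟩|² = 1/2.

0.500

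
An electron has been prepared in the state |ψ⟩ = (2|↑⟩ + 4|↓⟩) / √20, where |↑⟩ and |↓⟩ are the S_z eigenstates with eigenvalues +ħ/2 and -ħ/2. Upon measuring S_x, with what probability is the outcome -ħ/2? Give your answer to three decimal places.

0.100

|-x⟩ = (|↑⟩ - |↓⟩)/√2, so ⟨-x|ψ⟩ = (-2) / (√2·√20).
P = |-2|² / 40 = 4/40.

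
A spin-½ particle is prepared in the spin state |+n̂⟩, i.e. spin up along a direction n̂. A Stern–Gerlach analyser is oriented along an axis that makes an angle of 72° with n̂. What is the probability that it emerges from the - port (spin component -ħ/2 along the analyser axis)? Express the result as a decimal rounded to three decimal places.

0.345

For spin-½, the probability of finding spin-up along an axis at angle θ to the initial spin direction is cos²(θ/2); spin-down is sin²(θ/2).
θ = 72°, so P = sin²(36°) ≈ 0.345.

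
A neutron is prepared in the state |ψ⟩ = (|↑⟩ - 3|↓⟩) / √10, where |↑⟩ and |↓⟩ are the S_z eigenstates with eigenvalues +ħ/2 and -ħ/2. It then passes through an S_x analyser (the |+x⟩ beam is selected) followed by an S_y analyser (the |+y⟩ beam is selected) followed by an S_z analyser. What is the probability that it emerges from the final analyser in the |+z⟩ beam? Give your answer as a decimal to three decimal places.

First analyser (S_x): P(|+x⟩) = |⟨+x|ψ⟩|² = 4/20.
After stage 1 the state is |+x⟩; P(|+y⟩) = |⟨+y|+x⟩|² = 1/2.
After stage 2 the state is |+y⟩; P(|+z⟩) = |⟨+z|+y⟩|² = 1/2.
Joint probability = 4/20 × 1/2 × 1/2 = 0.050.

0.050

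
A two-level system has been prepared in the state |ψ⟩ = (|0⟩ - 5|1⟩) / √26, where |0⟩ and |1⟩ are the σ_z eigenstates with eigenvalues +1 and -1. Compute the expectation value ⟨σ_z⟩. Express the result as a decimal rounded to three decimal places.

⟨σ_z⟩ = |a|² - |b|² divided by |a|²+|b|², with a, b the |0⟩, |1⟩ amplitudes.
= (1 - 25)/26 = -24/26.

-0.923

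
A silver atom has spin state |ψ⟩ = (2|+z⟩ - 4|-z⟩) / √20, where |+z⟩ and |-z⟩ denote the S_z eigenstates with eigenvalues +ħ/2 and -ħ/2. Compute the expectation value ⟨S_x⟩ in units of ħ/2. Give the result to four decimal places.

⟨σ_x⟩ = 2 Re(a* b)/(|a|²+|b|²) with a = 2, b = -4.
a* b = -8, so ⟨σ_x⟩ = -16/20.
⟨S_x⟩ = (ħ/2)·⟨σ_x⟩.

-0.8000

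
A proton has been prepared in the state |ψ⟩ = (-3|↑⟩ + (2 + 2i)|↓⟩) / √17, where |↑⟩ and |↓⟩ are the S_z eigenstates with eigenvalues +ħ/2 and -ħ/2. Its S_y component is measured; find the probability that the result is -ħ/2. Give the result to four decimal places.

|-y⟩ = (|↑⟩ - i|↓⟩)/√2, so ⟨-y|ψ⟩ = (-5 + 2i) / (√2·√17).
P = |-5 + 2i|² / 34 = 29/34.

0.8529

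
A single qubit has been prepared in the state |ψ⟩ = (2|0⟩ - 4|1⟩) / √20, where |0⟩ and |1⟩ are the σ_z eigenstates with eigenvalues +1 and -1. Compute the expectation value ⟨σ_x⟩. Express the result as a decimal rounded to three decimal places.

-0.800

⟨σ_x⟩ = 2 Re(a* b)/(|a|²+|b|²) with a = 2, b = -4.
a* b = -8, so ⟨σ_x⟩ = -16/20.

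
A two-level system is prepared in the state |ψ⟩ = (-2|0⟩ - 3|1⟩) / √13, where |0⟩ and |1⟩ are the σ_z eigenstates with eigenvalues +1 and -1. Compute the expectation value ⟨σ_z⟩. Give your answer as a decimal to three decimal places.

-0.385

⟨σ_z⟩ = |a|² - |b|² divided by |a|²+|b|², with a, b the |0⟩, |1⟩ amplitudes.
= (4 - 9)/13 = -5/13.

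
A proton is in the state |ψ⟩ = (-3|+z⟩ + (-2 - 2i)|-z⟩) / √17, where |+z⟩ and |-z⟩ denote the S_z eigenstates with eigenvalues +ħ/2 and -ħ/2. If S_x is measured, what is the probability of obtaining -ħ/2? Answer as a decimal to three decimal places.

|-x⟩ = (|+z⟩ - |-z⟩)/√2, so ⟨-x|ψ⟩ = (-1 + 2i) / (√2·√17).
P = |-1 + 2i|² / 34 = 5/34.

0.147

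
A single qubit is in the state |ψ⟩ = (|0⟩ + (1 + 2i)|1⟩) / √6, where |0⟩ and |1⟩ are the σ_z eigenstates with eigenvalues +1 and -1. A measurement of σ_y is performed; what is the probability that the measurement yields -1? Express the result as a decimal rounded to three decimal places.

|-y⟩ = (|0⟩ - i|1⟩)/√2, so ⟨-y|ψ⟩ = (-1 + i) / (√2·√6).
P = |-1 + i|² / 12 = 2/12.

0.167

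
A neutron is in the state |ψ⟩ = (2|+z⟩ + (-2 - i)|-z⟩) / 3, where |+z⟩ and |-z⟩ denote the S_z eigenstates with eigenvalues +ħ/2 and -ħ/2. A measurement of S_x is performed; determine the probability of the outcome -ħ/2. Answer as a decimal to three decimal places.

0.944

|-x⟩ = (|+z⟩ - |-z⟩)/√2, so ⟨-x|ψ⟩ = (4 + i) / (√2·3).
P = |4 + i|² / 18 = 17/18.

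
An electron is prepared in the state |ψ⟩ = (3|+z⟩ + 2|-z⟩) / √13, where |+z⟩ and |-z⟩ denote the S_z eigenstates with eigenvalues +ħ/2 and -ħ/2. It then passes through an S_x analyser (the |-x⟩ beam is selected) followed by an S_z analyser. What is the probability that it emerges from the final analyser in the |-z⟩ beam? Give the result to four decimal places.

0.0192

First analyser (S_x): P(|-x⟩) = |⟨-x|ψ⟩|² = 1/26.
After stage 1 the state is |-x⟩; P(|-z⟩) = |⟨-z|-x⟩|² = 1/2.
Joint probability = 1/26 × 1/2 = 0.0192.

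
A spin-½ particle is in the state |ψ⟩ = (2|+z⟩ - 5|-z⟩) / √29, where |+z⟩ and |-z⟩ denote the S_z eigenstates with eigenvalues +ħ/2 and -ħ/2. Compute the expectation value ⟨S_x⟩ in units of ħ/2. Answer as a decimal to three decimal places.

⟨σ_x⟩ = 2 Re(a* b)/(|a|²+|b|²) with a = 2, b = -5.
a* b = -10, so ⟨σ_x⟩ = -20/29.
⟨S_x⟩ = (ħ/2)·⟨σ_x⟩.

-0.690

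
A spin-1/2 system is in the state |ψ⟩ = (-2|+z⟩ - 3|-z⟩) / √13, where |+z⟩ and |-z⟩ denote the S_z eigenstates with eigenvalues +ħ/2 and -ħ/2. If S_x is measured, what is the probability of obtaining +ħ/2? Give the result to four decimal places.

|+x⟩ = (|+z⟩ + |-z⟩)/√2, so ⟨+x|ψ⟩ = (-5) / (√2·√13).
P = |-5|² / 26 = 25/26.

0.9615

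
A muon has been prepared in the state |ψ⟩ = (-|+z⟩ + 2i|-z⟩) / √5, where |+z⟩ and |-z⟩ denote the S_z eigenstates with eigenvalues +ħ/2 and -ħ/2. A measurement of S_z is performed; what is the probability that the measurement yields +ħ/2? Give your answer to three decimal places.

The +ħ/2 outcome corresponds to |+z⟩. Its amplitude in |ψ⟩ is -1/√5.
P = |-1|² / 5 = 1/5.

0.200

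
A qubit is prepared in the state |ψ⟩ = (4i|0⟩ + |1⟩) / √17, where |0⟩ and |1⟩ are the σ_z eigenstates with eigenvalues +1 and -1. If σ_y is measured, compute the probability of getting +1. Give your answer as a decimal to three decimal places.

|+y⟩ = (|0⟩ + i|1⟩)/√2, so ⟨+y|ψ⟩ = (3i) / (√2·√17).
P = |3i|² / 34 = 9/34.

0.265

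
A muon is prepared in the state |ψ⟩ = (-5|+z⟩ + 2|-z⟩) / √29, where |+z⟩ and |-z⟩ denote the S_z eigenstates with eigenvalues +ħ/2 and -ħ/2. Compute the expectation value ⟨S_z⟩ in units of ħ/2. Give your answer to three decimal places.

⟨σ_z⟩ = |a|² - |b|² divided by |a|²+|b|², with a, b the |+z⟩, |-z⟩ amplitudes.
= (25 - 4)/29 = 21/29.
⟨S_z⟩ = (ħ/2)·⟨σ_z⟩.

0.724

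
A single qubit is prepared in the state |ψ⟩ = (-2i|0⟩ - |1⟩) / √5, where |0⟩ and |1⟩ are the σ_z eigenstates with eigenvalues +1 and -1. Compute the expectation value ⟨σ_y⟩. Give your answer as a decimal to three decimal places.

-0.800

⟨σ_y⟩ = 2 Im(a* b)/(|a|²+|b|²) with a = -2i, b = -1.
a* b = -2i, so ⟨σ_y⟩ = -4/5.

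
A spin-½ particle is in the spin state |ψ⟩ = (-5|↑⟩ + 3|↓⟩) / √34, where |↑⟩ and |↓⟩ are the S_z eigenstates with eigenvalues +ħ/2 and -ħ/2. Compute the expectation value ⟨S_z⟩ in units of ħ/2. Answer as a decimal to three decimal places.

⟨σ_z⟩ = |a|² - |b|² divided by |a|²+|b|², with a, b the |↑⟩, |↓⟩ amplitudes.
= (25 - 9)/34 = 16/34.
⟨S_z⟩ = (ħ/2)·⟨σ_z⟩.

0.471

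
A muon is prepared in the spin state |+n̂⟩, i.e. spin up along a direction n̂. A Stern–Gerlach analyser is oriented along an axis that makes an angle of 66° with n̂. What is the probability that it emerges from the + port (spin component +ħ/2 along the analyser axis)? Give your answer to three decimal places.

0.703

For spin-½, the probability of finding spin-up along an axis at angle θ to the initial spin direction is cos²(θ/2); spin-down is sin²(θ/2).
θ = 66°, so P = cos²(33°) ≈ 0.703.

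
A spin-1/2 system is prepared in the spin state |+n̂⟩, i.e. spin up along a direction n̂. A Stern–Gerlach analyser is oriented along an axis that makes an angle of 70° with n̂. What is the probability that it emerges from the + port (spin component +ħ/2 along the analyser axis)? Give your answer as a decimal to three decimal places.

0.671

For spin-½, the probability of finding spin-up along an axis at angle θ to the initial spin direction is cos²(θ/2); spin-down is sin²(θ/2).
θ = 70°, so P = cos²(35°) ≈ 0.671.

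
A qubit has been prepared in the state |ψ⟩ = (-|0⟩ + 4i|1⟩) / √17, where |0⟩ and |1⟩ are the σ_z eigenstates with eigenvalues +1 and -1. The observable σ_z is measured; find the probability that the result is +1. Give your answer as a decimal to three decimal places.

0.059

The +1 outcome corresponds to |0⟩. Its amplitude in |ψ⟩ is -1/√17.
P = |-1|² / 17 = 1/17.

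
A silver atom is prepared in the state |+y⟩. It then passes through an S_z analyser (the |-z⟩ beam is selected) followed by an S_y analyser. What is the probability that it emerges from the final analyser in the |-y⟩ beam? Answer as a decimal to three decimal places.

0.250

First analyser (S_z): from |+y⟩, P(|-z⟩) = 1/2.
After stage 1 the state is |-z⟩; P(|-y⟩) = |⟨-y|-z⟩|² = 1/2.
Joint probability = 1/2 × 1/2 = 0.250.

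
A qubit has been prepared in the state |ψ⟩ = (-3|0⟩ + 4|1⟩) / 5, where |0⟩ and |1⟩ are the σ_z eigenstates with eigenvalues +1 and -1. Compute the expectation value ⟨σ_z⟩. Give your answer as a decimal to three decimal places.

-0.280

⟨σ_z⟩ = |a|² - |b|² divided by |a|²+|b|², with a, b the |0⟩, |1⟩ amplitudes.
= (9 - 16)/25 = -7/25.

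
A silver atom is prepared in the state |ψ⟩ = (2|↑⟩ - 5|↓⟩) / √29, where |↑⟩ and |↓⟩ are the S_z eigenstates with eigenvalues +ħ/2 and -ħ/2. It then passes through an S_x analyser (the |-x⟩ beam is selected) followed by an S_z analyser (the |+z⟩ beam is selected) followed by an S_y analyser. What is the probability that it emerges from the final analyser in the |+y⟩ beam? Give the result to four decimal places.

0.2112

First analyser (S_x): P(|-x⟩) = |⟨-x|ψ⟩|² = 49/58.
After stage 1 the state is |-x⟩; P(|+z⟩) = |⟨+z|-x⟩|² = 1/2.
After stage 2 the state is |+z⟩; P(|+y⟩) = |⟨+y|+z⟩|² = 1/2.
Joint probability = 49/58 × 1/2 × 1/2 = 0.2112.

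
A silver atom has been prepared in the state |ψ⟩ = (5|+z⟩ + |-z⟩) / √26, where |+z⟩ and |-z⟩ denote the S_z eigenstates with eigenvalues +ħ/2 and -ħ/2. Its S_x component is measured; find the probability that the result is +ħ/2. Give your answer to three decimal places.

0.692

|+x⟩ = (|+z⟩ + |-z⟩)/√2, so ⟨+x|ψ⟩ = (6) / (√2·√26).
P = |6|² / 52 = 36/52.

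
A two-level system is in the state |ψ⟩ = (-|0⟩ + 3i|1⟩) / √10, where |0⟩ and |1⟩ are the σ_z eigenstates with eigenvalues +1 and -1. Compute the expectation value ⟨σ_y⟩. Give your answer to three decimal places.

⟨σ_y⟩ = 2 Im(a* b)/(|a|²+|b|²) with a = -1, b = 3i.
a* b = -3i, so ⟨σ_y⟩ = -6/10.

-0.600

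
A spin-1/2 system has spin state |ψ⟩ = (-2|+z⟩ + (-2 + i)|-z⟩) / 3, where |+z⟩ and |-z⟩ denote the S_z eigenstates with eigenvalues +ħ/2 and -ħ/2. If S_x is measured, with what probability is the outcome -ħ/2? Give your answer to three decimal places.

0.056

|-x⟩ = (|+z⟩ - |-z⟩)/√2, so ⟨-x|ψ⟩ = (-i) / (√2·3).
P = |-i|² / 18 = 1/18.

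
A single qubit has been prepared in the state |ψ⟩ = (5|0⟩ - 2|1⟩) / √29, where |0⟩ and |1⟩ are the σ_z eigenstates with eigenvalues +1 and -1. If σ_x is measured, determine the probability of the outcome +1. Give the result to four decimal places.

|+x⟩ = (|0⟩ + |1⟩)/√2, so ⟨+x|ψ⟩ = (3) / (√2·√29).
P = |3|² / 58 = 9/58.

0.1552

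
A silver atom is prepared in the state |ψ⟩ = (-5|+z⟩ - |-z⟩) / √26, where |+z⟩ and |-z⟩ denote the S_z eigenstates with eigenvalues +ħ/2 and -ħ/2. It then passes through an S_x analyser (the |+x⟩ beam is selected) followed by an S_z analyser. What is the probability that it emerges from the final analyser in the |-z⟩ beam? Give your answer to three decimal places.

0.346

First analyser (S_x): P(|+x⟩) = |⟨+x|ψ⟩|² = 36/52.
After stage 1 the state is |+x⟩; P(|-z⟩) = |⟨-z|+x⟩|² = 1/2.
Joint probability = 36/52 × 1/2 = 0.346.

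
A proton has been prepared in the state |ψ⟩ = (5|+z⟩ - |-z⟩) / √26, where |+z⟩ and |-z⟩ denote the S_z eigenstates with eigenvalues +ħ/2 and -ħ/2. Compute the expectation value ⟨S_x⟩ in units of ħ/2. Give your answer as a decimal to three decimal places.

-0.385

⟨σ_x⟩ = 2 Re(a* b)/(|a|²+|b|²) with a = 5, b = -1.
a* b = -5, so ⟨σ_x⟩ = -10/26.
⟨S_x⟩ = (ħ/2)·⟨σ_x⟩.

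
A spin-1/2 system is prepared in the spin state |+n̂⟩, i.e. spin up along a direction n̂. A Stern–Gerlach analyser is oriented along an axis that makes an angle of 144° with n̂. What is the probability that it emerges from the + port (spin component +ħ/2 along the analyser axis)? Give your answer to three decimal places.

0.095

For spin-½, the probability of finding spin-up along an axis at angle θ to the initial spin direction is cos²(θ/2); spin-down is sin²(θ/2).
θ = 144°, so P = cos²(72°) ≈ 0.095.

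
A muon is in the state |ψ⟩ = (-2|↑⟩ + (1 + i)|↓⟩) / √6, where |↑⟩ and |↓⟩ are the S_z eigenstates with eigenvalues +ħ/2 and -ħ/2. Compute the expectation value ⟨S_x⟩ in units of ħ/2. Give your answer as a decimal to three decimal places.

-0.667

⟨σ_x⟩ = 2 Re(a* b)/(|a|²+|b|²) with a = -2, b = (1 + i).
a* b = (-2 - 2i), so ⟨σ_x⟩ = -4/6.
⟨S_x⟩ = (ħ/2)·⟨σ_x⟩.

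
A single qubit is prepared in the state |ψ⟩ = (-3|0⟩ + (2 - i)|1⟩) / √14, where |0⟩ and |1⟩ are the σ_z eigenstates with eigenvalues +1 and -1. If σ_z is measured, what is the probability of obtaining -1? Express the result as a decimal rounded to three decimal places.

The -1 outcome corresponds to |1⟩. Its amplitude in |ψ⟩ is (2 - i)/√14.
P = |2 - i|² / 14 = 5/14.

0.357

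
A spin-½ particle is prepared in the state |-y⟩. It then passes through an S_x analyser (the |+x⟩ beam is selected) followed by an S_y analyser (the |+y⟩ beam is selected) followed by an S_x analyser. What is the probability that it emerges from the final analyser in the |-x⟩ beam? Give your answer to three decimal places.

First analyser (S_x): from |-y⟩, P(|+x⟩) = 1/2.
After stage 1 the state is |+x⟩; P(|+y⟩) = |⟨+y|+x⟩|² = 1/2.
After stage 2 the state is |+y⟩; P(|-x⟩) = |⟨-x|+y⟩|² = 1/2.
Joint probability = 1/2 × 1/2 × 1/2 = 0.125.

0.125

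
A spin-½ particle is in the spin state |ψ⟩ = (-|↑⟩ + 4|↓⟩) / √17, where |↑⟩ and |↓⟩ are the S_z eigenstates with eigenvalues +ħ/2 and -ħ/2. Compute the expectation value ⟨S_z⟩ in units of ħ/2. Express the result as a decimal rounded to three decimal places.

-0.882

⟨σ_z⟩ = |a|² - |b|² divided by |a|²+|b|², with a, b the |↑⟩, |↓⟩ amplitudes.
= (1 - 16)/17 = -15/17.
⟨S_z⟩ = (ħ/2)·⟨σ_z⟩.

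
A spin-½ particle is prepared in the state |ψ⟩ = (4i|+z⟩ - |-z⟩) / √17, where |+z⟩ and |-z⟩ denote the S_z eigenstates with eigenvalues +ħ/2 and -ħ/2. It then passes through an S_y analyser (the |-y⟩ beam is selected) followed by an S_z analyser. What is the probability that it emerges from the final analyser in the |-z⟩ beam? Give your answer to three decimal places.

0.132

First analyser (S_y): P(|-y⟩) = |⟨-y|ψ⟩|² = 9/34.
After stage 1 the state is |-y⟩; P(|-z⟩) = |⟨-z|-y⟩|² = 1/2.
Joint probability = 9/34 × 1/2 = 0.132.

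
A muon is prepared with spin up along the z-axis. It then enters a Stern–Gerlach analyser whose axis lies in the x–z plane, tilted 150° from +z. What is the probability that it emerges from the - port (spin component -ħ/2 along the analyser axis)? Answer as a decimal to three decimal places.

0.933

For spin-½, the probability of finding spin-up along an axis at angle θ to the initial spin direction is cos²(θ/2); spin-down is sin²(θ/2).
θ = 150°, so P = sin²(75°) ≈ 0.933.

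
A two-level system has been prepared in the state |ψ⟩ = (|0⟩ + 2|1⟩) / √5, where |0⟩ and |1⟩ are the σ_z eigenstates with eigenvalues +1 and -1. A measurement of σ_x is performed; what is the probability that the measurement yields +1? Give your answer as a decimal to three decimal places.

|+x⟩ = (|0⟩ + |1⟩)/√2, so ⟨+x|ψ⟩ = (3) / (√2·√5).
P = |3|² / 10 = 9/10.

0.900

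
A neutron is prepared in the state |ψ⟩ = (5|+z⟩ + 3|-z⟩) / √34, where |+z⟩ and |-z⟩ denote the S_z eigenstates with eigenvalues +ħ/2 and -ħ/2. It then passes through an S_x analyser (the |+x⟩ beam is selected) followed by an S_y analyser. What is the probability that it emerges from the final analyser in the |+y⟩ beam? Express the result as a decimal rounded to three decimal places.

0.471

First analyser (S_x): P(|+x⟩) = |⟨+x|ψ⟩|² = 64/68.
After stage 1 the state is |+x⟩; P(|+y⟩) = |⟨+y|+x⟩|² = 1/2.
Joint probability = 64/68 × 1/2 = 0.471.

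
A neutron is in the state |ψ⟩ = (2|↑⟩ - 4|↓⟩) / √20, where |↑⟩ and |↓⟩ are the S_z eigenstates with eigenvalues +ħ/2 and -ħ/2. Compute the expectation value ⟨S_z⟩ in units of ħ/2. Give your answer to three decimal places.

⟨σ_z⟩ = |a|² - |b|² divided by |a|²+|b|², with a, b the |↑⟩, |↓⟩ amplitudes.
= (4 - 16)/20 = -12/20.
⟨S_z⟩ = (ħ/2)·⟨σ_z⟩.

-0.600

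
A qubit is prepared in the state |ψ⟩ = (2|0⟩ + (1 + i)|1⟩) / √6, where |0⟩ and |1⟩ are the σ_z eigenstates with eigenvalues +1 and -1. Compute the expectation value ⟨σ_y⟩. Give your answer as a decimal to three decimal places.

⟨σ_y⟩ = 2 Im(a* b)/(|a|²+|b|²) with a = 2, b = (1 + i).
a* b = (2 + 2i), so ⟨σ_y⟩ = 4/6.

0.667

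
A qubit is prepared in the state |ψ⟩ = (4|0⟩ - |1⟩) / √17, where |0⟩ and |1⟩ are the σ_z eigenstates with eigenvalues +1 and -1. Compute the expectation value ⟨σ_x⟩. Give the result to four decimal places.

⟨σ_x⟩ = 2 Re(a* b)/(|a|²+|b|²) with a = 4, b = -1.
a* b = -4, so ⟨σ_x⟩ = -8/17.

-0.4706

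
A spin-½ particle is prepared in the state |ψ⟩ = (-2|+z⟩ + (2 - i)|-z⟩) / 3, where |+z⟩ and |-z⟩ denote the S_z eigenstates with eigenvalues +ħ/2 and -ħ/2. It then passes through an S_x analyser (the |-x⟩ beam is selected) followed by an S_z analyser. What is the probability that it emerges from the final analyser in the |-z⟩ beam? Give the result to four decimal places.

0.4722

First analyser (S_x): P(|-x⟩) = |⟨-x|ψ⟩|² = 17/18.
After stage 1 the state is |-x⟩; P(|-z⟩) = |⟨-z|-x⟩|² = 1/2.
Joint probability = 17/18 × 1/2 = 0.4722.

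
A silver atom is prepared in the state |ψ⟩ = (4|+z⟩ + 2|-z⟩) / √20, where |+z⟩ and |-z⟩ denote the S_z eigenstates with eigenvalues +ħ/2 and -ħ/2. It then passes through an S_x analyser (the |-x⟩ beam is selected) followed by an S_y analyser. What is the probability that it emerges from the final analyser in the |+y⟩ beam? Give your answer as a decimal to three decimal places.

0.050

First analyser (S_x): P(|-x⟩) = |⟨-x|ψ⟩|² = 4/40.
After stage 1 the state is |-x⟩; P(|+y⟩) = |⟨+y|-x⟩|² = 1/2.
Joint probability = 4/40 × 1/2 = 0.050.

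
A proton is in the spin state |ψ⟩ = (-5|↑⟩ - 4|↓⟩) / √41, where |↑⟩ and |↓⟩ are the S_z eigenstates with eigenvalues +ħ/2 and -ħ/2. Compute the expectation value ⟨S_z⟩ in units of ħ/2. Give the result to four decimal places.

⟨σ_z⟩ = |a|² - |b|² divided by |a|²+|b|², with a, b the |↑⟩, |↓⟩ amplitudes.
= (25 - 16)/41 = 9/41.
⟨S_z⟩ = (ħ/2)·⟨σ_z⟩.

0.2195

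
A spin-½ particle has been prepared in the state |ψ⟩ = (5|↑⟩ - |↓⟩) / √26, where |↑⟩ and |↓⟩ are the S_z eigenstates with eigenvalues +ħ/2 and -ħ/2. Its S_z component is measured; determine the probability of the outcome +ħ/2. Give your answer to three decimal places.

The +ħ/2 outcome corresponds to |↑⟩. Its amplitude in |ψ⟩ is 5/√26.
P = |5|² / 26 = 25/26.

0.962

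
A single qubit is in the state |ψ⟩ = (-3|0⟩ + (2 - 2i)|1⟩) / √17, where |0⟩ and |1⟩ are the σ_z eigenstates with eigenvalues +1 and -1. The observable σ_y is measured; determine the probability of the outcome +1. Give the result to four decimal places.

0.8529

|+y⟩ = (|0⟩ + i|1⟩)/√2, so ⟨+y|ψ⟩ = (-5 - 2i) / (√2·√17).
P = |-5 - 2i|² / 34 = 29/34.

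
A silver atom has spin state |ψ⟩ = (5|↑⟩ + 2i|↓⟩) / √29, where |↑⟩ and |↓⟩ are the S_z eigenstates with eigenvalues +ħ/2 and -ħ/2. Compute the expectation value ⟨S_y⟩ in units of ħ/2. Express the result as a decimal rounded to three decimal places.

0.690

⟨σ_y⟩ = 2 Im(a* b)/(|a|²+|b|²) with a = 5, b = 2i.
a* b = 10i, so ⟨σ_y⟩ = 20/29.
⟨S_y⟩ = (ħ/2)·⟨σ_y⟩.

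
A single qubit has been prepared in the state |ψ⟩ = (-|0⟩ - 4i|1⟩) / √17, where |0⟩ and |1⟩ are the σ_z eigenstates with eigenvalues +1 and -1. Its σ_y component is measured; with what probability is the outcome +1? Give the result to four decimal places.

0.7353

|+y⟩ = (|0⟩ + i|1⟩)/√2, so ⟨+y|ψ⟩ = (-5) / (√2·√17).
P = |-5|² / 34 = 25/34.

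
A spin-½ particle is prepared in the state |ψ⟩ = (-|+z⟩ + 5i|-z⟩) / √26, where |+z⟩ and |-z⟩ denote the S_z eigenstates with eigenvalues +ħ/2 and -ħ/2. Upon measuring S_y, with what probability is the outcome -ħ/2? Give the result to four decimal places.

0.6923

|-y⟩ = (|+z⟩ - i|-z⟩)/√2, so ⟨-y|ψ⟩ = (-6) / (√2·√26).
P = |-6|² / 52 = 36/52.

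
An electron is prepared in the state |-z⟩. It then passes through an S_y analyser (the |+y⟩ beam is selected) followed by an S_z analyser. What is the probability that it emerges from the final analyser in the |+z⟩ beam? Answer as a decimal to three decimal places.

First analyser (S_y): from |-z⟩, P(|+y⟩) = 1/2.
After stage 1 the state is |+y⟩; P(|+z⟩) = |⟨+z|+y⟩|² = 1/2.
Joint probability = 1/2 × 1/2 = 0.250.

0.250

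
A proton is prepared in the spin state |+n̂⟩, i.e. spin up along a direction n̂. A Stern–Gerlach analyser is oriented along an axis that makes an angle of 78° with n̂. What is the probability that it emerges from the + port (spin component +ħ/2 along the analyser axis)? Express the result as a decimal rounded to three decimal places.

For spin-½, the probability of finding spin-up along an axis at angle θ to the initial spin direction is cos²(θ/2); spin-down is sin²(θ/2).
θ = 78°, so P = cos²(39°) ≈ 0.604.

0.604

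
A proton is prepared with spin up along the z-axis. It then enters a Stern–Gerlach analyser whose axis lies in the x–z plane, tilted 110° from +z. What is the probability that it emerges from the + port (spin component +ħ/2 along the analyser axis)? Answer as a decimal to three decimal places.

0.329

For spin-½, the probability of finding spin-up along an axis at angle θ to the initial spin direction is cos²(θ/2); spin-down is sin²(θ/2).
θ = 110°, so P = cos²(55°) ≈ 0.329.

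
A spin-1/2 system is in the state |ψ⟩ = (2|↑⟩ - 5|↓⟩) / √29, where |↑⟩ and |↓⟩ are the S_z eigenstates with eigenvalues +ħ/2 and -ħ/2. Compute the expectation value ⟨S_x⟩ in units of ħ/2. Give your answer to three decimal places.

⟨σ_x⟩ = 2 Re(a* b)/(|a|²+|b|²) with a = 2, b = -5.
a* b = -10, so ⟨σ_x⟩ = -20/29.
⟨S_x⟩ = (ħ/2)·⟨σ_x⟩.

-0.690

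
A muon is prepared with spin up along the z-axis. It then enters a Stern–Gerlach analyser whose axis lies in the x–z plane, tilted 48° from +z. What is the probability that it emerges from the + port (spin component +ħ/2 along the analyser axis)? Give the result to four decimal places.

For spin-½, the probability of finding spin-up along an axis at angle θ to the initial spin direction is cos²(θ/2); spin-down is sin²(θ/2).
θ = 48°, so P = cos²(24°) ≈ 0.8346.

0.8346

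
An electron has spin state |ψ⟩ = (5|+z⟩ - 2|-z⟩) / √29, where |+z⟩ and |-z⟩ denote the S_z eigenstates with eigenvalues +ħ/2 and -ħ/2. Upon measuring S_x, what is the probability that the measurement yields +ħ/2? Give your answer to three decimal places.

|+x⟩ = (|+z⟩ + |-z⟩)/√2, so ⟨+x|ψ⟩ = (3) / (√2·√29).
P = |3|² / 58 = 9/58.

0.155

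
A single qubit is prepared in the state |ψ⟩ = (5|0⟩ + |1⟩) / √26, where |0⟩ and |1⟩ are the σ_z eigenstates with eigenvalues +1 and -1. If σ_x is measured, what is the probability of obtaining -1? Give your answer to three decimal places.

0.308

|-x⟩ = (|0⟩ - |1⟩)/√2, so ⟨-x|ψ⟩ = (4) / (√2·√26).
P = |4|² / 52 = 16/52.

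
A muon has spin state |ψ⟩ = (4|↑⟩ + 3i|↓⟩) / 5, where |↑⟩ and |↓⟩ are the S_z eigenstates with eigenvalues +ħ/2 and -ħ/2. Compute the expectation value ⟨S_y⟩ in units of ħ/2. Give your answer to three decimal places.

⟨σ_y⟩ = 2 Im(a* b)/(|a|²+|b|²) with a = 4, b = 3i.
a* b = 12i, so ⟨σ_y⟩ = 24/25.
⟨S_y⟩ = (ħ/2)·⟨σ_y⟩.

0.960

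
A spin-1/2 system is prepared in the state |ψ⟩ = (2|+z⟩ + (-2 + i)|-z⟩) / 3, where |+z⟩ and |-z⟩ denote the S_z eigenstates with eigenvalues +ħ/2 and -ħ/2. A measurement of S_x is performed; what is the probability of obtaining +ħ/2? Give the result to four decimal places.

|+x⟩ = (|+z⟩ + |-z⟩)/√2, so ⟨+x|ψ⟩ = (i) / (√2·3).
P = |i|² / 18 = 1/18.

0.0556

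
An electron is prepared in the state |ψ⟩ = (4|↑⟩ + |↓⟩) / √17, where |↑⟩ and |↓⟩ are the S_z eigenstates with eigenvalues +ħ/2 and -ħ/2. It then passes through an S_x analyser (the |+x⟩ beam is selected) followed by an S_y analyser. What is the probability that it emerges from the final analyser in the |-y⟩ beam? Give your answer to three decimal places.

First analyser (S_x): P(|+x⟩) = |⟨+x|ψ⟩|² = 25/34.
After stage 1 the state is |+x⟩; P(|-y⟩) = |⟨-y|+x⟩|² = 1/2.
Joint probability = 25/34 × 1/2 = 0.368.

0.368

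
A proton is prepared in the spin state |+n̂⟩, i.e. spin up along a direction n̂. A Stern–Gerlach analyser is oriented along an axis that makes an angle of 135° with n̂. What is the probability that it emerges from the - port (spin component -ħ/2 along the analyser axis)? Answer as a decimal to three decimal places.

For spin-½, the probability of finding spin-up along an axis at angle θ to the initial spin direction is cos²(θ/2); spin-down is sin²(θ/2).
θ = 135°, so P = sin²(67.5°) ≈ 0.854.

0.854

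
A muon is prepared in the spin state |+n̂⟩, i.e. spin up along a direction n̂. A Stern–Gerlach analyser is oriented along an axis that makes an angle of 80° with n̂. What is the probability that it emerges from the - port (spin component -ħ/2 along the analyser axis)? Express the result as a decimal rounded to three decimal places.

For spin-½, the probability of finding spin-up along an axis at angle θ to the initial spin direction is cos²(θ/2); spin-down is sin²(θ/2).
θ = 80°, so P = sin²(40°) ≈ 0.413.

0.413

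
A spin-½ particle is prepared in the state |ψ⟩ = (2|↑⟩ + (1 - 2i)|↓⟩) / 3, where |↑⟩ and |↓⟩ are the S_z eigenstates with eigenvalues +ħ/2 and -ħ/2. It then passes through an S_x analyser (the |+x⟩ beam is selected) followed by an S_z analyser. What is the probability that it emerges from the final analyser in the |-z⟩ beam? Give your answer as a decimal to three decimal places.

First analyser (S_x): P(|+x⟩) = |⟨+x|ψ⟩|² = 13/18.
After stage 1 the state is |+x⟩; P(|-z⟩) = |⟨-z|+x⟩|² = 1/2.
Joint probability = 13/18 × 1/2 = 0.361.

0.361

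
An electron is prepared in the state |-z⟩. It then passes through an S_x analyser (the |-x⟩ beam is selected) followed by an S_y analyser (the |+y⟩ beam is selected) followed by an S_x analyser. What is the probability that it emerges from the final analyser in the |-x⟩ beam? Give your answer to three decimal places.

0.125

First analyser (S_x): from |-z⟩, P(|-x⟩) = 1/2.
After stage 1 the state is |-x⟩; P(|+y⟩) = |⟨+y|-x⟩|² = 1/2.
After stage 2 the state is |+y⟩; P(|-x⟩) = |⟨-x|+y⟩|² = 1/2.
Joint probability = 1/2 × 1/2 × 1/2 = 0.125.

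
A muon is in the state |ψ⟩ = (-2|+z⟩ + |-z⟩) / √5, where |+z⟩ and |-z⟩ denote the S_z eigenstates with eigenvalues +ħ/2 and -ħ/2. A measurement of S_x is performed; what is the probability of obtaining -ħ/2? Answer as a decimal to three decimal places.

0.900

|-x⟩ = (|+z⟩ - |-z⟩)/√2, so ⟨-x|ψ⟩ = (-3) / (√2·√5).
P = |-3|² / 10 = 9/10.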